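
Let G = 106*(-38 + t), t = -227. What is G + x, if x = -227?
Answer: -28317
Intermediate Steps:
G = -28090 (G = 106*(-38 - 227) = 106*(-265) = -28090)
G + x = -28090 - 227 = -28317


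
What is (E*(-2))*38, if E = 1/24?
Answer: -19/6 ≈ -3.1667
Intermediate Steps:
E = 1/24 ≈ 0.041667
(E*(-2))*38 = ((1/24)*(-2))*38 = -1/12*38 = -19/6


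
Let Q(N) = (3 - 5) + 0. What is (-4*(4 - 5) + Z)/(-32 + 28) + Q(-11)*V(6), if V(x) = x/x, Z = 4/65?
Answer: -196/65 ≈ -3.0154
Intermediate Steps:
Z = 4/65 (Z = 4*(1/65) = 4/65 ≈ 0.061538)
Q(N) = -2 (Q(N) = -2 + 0 = -2)
V(x) = 1
(-4*(4 - 5) + Z)/(-32 + 28) + Q(-11)*V(6) = (-4*(4 - 5) + 4/65)/(-32 + 28) - 2*1 = (-4*(-1) + 4/65)/(-4) - 2 = (4 + 4/65)*(-¼) - 2 = (264/65)*(-¼) - 2 = -66/65 - 2 = -196/65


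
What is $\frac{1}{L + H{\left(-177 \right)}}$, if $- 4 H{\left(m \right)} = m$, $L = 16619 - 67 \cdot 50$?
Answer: $\frac{4}{53253} \approx 7.5113 \cdot 10^{-5}$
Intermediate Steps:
$L = 13269$ ($L = 16619 - 3350 = 13269$)
$H{\left(m \right)} = - \frac{m}{4}$
$\frac{1}{L + H{\left(-177 \right)}} = \frac{1}{13269 - - \frac{177}{4}} = \frac{1}{13269 + \frac{177}{4}} = \frac{1}{\frac{53253}{4}} = \frac{4}{53253}$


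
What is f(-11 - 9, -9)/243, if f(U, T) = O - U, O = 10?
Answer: 10/81 ≈ 0.12346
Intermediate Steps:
f(U, T) = 10 - U
f(-11 - 9, -9)/243 = (10 - (-11 - 9))/243 = (10 - 1*(-20))*(1/243) = (10 + 20)*(1/243) = 30*(1/243) = 10/81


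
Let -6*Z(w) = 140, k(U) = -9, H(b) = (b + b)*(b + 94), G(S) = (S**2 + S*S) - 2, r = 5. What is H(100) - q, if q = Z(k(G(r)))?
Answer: 116470/3 ≈ 38823.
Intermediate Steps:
G(S) = -2 + 2*S**2 (G(S) = (S**2 + S**2) - 2 = 2*S**2 - 2 = -2 + 2*S**2)
H(b) = 2*b*(94 + b) (H(b) = (2*b)*(94 + b) = 2*b*(94 + b))
Z(w) = -70/3 (Z(w) = -1/6*140 = -70/3)
q = -70/3 ≈ -23.333
H(100) - q = 2*100*(94 + 100) - 1*(-70/3) = 2*100*194 + 70/3 = 38800 + 70/3 = 116470/3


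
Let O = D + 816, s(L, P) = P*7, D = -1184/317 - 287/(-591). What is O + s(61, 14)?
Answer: 170626393/187347 ≈ 910.75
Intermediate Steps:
D = -608765/187347 (D = -1184*1/317 - 287*(-1/591) = -1184/317 + 287/591 = -608765/187347 ≈ -3.2494)
s(L, P) = 7*P
O = 152266387/187347 (O = -608765/187347 + 816 = 152266387/187347 ≈ 812.75)
O + s(61, 14) = 152266387/187347 + 7*14 = 152266387/187347 + 98 = 170626393/187347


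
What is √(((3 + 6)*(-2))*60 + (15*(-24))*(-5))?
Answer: 12*√5 ≈ 26.833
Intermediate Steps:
√(((3 + 6)*(-2))*60 + (15*(-24))*(-5)) = √((9*(-2))*60 - 360*(-5)) = √(-18*60 + 1800) = √(-1080 + 1800) = √720 = 12*√5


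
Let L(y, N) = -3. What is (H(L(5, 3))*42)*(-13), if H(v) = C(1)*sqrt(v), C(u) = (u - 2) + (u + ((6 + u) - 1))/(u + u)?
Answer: -1365*I*sqrt(3) ≈ -2364.3*I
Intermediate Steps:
C(u) = -2 + u + (5 + 2*u)/(2*u) (C(u) = (-2 + u) + (u + (5 + u))/((2*u)) = (-2 + u) + (5 + 2*u)*(1/(2*u)) = (-2 + u) + (5 + 2*u)/(2*u) = -2 + u + (5 + 2*u)/(2*u))
H(v) = 5*sqrt(v)/2 (H(v) = (-1 + 1 + (5/2)/1)*sqrt(v) = (-1 + 1 + (5/2)*1)*sqrt(v) = (-1 + 1 + 5/2)*sqrt(v) = 5*sqrt(v)/2)
(H(L(5, 3))*42)*(-13) = ((5*sqrt(-3)/2)*42)*(-13) = ((5*(I*sqrt(3))/2)*42)*(-13) = ((5*I*sqrt(3)/2)*42)*(-13) = (105*I*sqrt(3))*(-13) = -1365*I*sqrt(3)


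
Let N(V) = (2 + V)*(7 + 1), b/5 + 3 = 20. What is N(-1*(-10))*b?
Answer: 8160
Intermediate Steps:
b = 85 (b = -15 + 5*20 = -15 + 100 = 85)
N(V) = 16 + 8*V (N(V) = (2 + V)*8 = 16 + 8*V)
N(-1*(-10))*b = (16 + 8*(-1*(-10)))*85 = (16 + 8*10)*85 = (16 + 80)*85 = 96*85 = 8160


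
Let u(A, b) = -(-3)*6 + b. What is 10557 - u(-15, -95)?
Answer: 10634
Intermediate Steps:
u(A, b) = 18 + b (u(A, b) = -3*(-6) + b = 18 + b)
10557 - u(-15, -95) = 10557 - (18 - 95) = 10557 - 1*(-77) = 10557 + 77 = 10634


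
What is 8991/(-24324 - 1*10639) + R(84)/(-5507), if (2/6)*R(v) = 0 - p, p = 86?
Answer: -40492983/192541241 ≈ -0.21031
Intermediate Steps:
R(v) = -258 (R(v) = 3*(0 - 1*86) = 3*(0 - 86) = 3*(-86) = -258)
8991/(-24324 - 1*10639) + R(84)/(-5507) = 8991/(-24324 - 1*10639) - 258/(-5507) = 8991/(-24324 - 10639) - 258*(-1/5507) = 8991/(-34963) + 258/5507 = 8991*(-1/34963) + 258/5507 = -8991/34963 + 258/5507 = -40492983/192541241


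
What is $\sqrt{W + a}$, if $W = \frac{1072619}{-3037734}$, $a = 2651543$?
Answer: $\frac{\sqrt{2718664343905787018}}{1012578} \approx 1628.4$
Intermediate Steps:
$W = - \frac{1072619}{3037734}$ ($W = 1072619 \left(- \frac{1}{3037734}\right) = - \frac{1072619}{3037734} \approx -0.3531$)
$\sqrt{W + a} = \sqrt{- \frac{1072619}{3037734} + 2651543} = \sqrt{\frac{8054681250943}{3037734}} = \frac{\sqrt{2718664343905787018}}{1012578}$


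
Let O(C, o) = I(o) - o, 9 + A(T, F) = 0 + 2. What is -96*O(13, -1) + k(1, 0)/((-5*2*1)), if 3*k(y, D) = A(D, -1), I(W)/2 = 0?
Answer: -2873/30 ≈ -95.767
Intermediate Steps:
I(W) = 0 (I(W) = 2*0 = 0)
A(T, F) = -7 (A(T, F) = -9 + (0 + 2) = -9 + 2 = -7)
k(y, D) = -7/3 (k(y, D) = (1/3)*(-7) = -7/3)
O(C, o) = -o (O(C, o) = 0 - o = -o)
-96*O(13, -1) + k(1, 0)/((-5*2*1)) = -(-96)*(-1) - 7/(3*(-5*2*1)) = -96*1 - 7/(3*((-10*1))) = -96 - 7/3/(-10) = -96 - 7/3*(-1/10) = -96 + 7/30 = -2873/30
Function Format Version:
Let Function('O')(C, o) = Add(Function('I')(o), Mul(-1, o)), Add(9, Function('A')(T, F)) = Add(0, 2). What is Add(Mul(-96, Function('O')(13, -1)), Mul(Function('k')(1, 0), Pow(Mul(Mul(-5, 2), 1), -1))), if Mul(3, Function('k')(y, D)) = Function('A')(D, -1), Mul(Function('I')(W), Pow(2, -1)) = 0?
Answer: Rational(-2873, 30) ≈ -95.767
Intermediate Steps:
Function('I')(W) = 0 (Function('I')(W) = Mul(2, 0) = 0)
Function('A')(T, F) = -7 (Function('A')(T, F) = Add(-9, Add(0, 2)) = Add(-9, 2) = -7)
Function('k')(y, D) = Rational(-7, 3) (Function('k')(y, D) = Mul(Rational(1, 3), -7) = Rational(-7, 3))
Function('O')(C, o) = Mul(-1, o) (Function('O')(C, o) = Add(0, Mul(-1, o)) = Mul(-1, o))
Add(Mul(-96, Function('O')(13, -1)), Mul(Function('k')(1, 0), Pow(Mul(Mul(-5, 2), 1), -1))) = Add(Mul(-96, Mul(-1, -1)), Mul(Rational(-7, 3), Pow(Mul(Mul(-5, 2), 1), -1))) = Add(Mul(-96, 1), Mul(Rational(-7, 3), Pow(Mul(-10, 1), -1))) = Add(-96, Mul(Rational(-7, 3), Pow(-10, -1))) = Add(-96, Mul(Rational(-7, 3), Rational(-1, 10))) = Add(-96, Rational(7, 30)) = Rational(-2873, 30)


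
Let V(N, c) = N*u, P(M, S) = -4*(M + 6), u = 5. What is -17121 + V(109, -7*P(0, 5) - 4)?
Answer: -16576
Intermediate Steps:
P(M, S) = -24 - 4*M (P(M, S) = -4*(6 + M) = -24 - 4*M)
V(N, c) = 5*N (V(N, c) = N*5 = 5*N)
-17121 + V(109, -7*P(0, 5) - 4) = -17121 + 5*109 = -17121 + 545 = -16576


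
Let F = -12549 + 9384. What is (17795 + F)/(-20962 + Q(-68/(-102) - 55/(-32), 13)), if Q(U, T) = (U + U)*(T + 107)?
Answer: -29260/40779 ≈ -0.71753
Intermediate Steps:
F = -3165
Q(U, T) = 2*U*(107 + T) (Q(U, T) = (2*U)*(107 + T) = 2*U*(107 + T))
(17795 + F)/(-20962 + Q(-68/(-102) - 55/(-32), 13)) = (17795 - 3165)/(-20962 + 2*(-68/(-102) - 55/(-32))*(107 + 13)) = 14630/(-20962 + 2*(-68*(-1/102) - 55*(-1/32))*120) = 14630/(-20962 + 2*(2/3 + 55/32)*120) = 14630/(-20962 + 2*(229/96)*120) = 14630/(-20962 + 1145/2) = 14630/(-40779/2) = 14630*(-2/40779) = -29260/40779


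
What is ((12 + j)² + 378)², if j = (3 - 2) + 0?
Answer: 299209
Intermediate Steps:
j = 1 (j = 1 + 0 = 1)
((12 + j)² + 378)² = ((12 + 1)² + 378)² = (13² + 378)² = (169 + 378)² = 547² = 299209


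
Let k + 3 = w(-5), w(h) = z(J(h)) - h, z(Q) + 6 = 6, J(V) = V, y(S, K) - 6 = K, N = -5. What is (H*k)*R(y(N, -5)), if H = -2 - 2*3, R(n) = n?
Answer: -16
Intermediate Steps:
y(S, K) = 6 + K
z(Q) = 0 (z(Q) = -6 + 6 = 0)
w(h) = -h (w(h) = 0 - h = -h)
k = 2 (k = -3 - 1*(-5) = -3 + 5 = 2)
H = -8 (H = -2 - 6 = -8)
(H*k)*R(y(N, -5)) = (-8*2)*(6 - 5) = -16*1 = -16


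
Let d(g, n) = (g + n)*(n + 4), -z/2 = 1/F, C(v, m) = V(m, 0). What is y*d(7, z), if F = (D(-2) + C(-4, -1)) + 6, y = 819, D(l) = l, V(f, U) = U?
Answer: 74529/4 ≈ 18632.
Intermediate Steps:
C(v, m) = 0
F = 4 (F = (-2 + 0) + 6 = -2 + 6 = 4)
z = -½ (z = -2/4 = -2*¼ = -½ ≈ -0.50000)
d(g, n) = (4 + n)*(g + n) (d(g, n) = (g + n)*(4 + n) = (4 + n)*(g + n))
y*d(7, z) = 819*((-½)² + 4*7 + 4*(-½) + 7*(-½)) = 819*(¼ + 28 - 2 - 7/2) = 819*(91/4) = 74529/4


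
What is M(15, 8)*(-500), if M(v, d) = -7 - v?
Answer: 11000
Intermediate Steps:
M(15, 8)*(-500) = (-7 - 1*15)*(-500) = (-7 - 15)*(-500) = -22*(-500) = 11000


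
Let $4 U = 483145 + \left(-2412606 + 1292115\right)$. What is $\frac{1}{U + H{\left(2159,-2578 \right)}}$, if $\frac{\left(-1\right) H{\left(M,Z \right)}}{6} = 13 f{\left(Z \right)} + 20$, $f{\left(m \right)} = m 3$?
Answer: $\frac{2}{887591} \approx 2.2533 \cdot 10^{-6}$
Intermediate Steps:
$f{\left(m \right)} = 3 m$
$H{\left(M,Z \right)} = -120 - 234 Z$ ($H{\left(M,Z \right)} = - 6 \left(13 \cdot 3 Z + 20\right) = - 6 \left(39 Z + 20\right) = - 6 \left(20 + 39 Z\right) = -120 - 234 Z$)
$U = - \frac{318673}{2}$ ($U = \frac{483145 + \left(-2412606 + 1292115\right)}{4} = \frac{483145 - 1120491}{4} = \frac{1}{4} \left(-637346\right) = - \frac{318673}{2} \approx -1.5934 \cdot 10^{5}$)
$\frac{1}{U + H{\left(2159,-2578 \right)}} = \frac{1}{- \frac{318673}{2} - -603132} = \frac{1}{- \frac{318673}{2} + \left(-120 + 603252\right)} = \frac{1}{- \frac{318673}{2} + 603132} = \frac{1}{\frac{887591}{2}} = \frac{2}{887591}$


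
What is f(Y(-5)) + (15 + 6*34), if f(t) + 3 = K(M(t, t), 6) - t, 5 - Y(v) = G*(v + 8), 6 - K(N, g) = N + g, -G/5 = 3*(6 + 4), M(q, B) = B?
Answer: -694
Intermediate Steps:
G = -150 (G = -15*(6 + 4) = -15*10 = -5*30 = -150)
K(N, g) = 6 - N - g (K(N, g) = 6 - (N + g) = 6 + (-N - g) = 6 - N - g)
Y(v) = 1205 + 150*v (Y(v) = 5 - (-150)*(v + 8) = 5 - (-150)*(8 + v) = 5 - (-1200 - 150*v) = 5 + (1200 + 150*v) = 1205 + 150*v)
f(t) = -3 - 2*t (f(t) = -3 + ((6 - t - 1*6) - t) = -3 + ((6 - t - 6) - t) = -3 + (-t - t) = -3 - 2*t)
f(Y(-5)) + (15 + 6*34) = (-3 - 2*(1205 + 150*(-5))) + (15 + 6*34) = (-3 - 2*(1205 - 750)) + (15 + 204) = (-3 - 2*455) + 219 = (-3 - 910) + 219 = -913 + 219 = -694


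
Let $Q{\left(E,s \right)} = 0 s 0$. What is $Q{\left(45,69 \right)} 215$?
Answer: $0$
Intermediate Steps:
$Q{\left(E,s \right)} = 0$ ($Q{\left(E,s \right)} = 0 \cdot 0 = 0$)
$Q{\left(45,69 \right)} 215 = 0 \cdot 215 = 0$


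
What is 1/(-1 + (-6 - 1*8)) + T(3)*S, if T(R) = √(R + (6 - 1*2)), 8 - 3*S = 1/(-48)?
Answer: -1/15 + 385*√7/144 ≈ 7.0070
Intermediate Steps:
S = 385/144 (S = 8/3 - ⅓/(-48) = 8/3 - ⅓*(-1/48) = 8/3 + 1/144 = 385/144 ≈ 2.6736)
T(R) = √(4 + R) (T(R) = √(R + (6 - 2)) = √(R + 4) = √(4 + R))
1/(-1 + (-6 - 1*8)) + T(3)*S = 1/(-1 + (-6 - 1*8)) + √(4 + 3)*(385/144) = 1/(-1 + (-6 - 8)) + √7*(385/144) = 1/(-1 - 14) + 385*√7/144 = 1/(-15) + 385*√7/144 = -1/15 + 385*√7/144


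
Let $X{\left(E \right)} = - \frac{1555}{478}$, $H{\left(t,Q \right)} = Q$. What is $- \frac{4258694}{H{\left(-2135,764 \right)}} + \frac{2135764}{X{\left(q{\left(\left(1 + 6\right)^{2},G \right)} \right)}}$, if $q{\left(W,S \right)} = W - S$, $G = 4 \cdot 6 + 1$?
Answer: $- \frac{393293097929}{594010} \approx -6.621 \cdot 10^{5}$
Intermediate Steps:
$G = 25$ ($G = 24 + 1 = 25$)
$X{\left(E \right)} = - \frac{1555}{478}$ ($X{\left(E \right)} = \left(-1555\right) \frac{1}{478} = - \frac{1555}{478}$)
$- \frac{4258694}{H{\left(-2135,764 \right)}} + \frac{2135764}{X{\left(q{\left(\left(1 + 6\right)^{2},G \right)} \right)}} = - \frac{4258694}{764} + \frac{2135764}{- \frac{1555}{478}} = \left(-4258694\right) \frac{1}{764} + 2135764 \left(- \frac{478}{1555}\right) = - \frac{2129347}{382} - \frac{1020895192}{1555} = - \frac{393293097929}{594010}$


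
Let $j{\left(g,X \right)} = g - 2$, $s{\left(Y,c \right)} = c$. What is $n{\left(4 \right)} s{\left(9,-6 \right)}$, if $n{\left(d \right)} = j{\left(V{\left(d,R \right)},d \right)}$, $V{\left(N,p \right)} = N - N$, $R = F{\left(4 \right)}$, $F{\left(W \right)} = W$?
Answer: $12$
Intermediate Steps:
$R = 4$
$V{\left(N,p \right)} = 0$
$j{\left(g,X \right)} = -2 + g$
$n{\left(d \right)} = -2$ ($n{\left(d \right)} = -2 + 0 = -2$)
$n{\left(4 \right)} s{\left(9,-6 \right)} = \left(-2\right) \left(-6\right) = 12$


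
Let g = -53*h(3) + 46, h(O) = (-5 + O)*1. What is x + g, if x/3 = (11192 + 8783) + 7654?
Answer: 83039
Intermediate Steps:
h(O) = -5 + O
x = 82887 (x = 3*((11192 + 8783) + 7654) = 3*(19975 + 7654) = 3*27629 = 82887)
g = 152 (g = -53*(-5 + 3) + 46 = -53*(-2) + 46 = 106 + 46 = 152)
x + g = 82887 + 152 = 83039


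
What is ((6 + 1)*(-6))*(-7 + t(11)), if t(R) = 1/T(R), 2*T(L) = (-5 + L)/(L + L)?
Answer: -14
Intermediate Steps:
T(L) = (-5 + L)/(4*L) (T(L) = ((-5 + L)/(L + L))/2 = ((-5 + L)/((2*L)))/2 = ((-5 + L)*(1/(2*L)))/2 = ((-5 + L)/(2*L))/2 = (-5 + L)/(4*L))
t(R) = 4*R/(-5 + R) (t(R) = 1/((-5 + R)/(4*R)) = 4*R/(-5 + R))
((6 + 1)*(-6))*(-7 + t(11)) = ((6 + 1)*(-6))*(-7 + 4*11/(-5 + 11)) = (7*(-6))*(-7 + 4*11/6) = -42*(-7 + 4*11*(1/6)) = -42*(-7 + 22/3) = -42*1/3 = -14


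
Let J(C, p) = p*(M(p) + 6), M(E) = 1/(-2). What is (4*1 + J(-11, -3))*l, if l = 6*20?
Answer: -1500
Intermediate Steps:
M(E) = -½
J(C, p) = 11*p/2 (J(C, p) = p*(-½ + 6) = p*(11/2) = 11*p/2)
l = 120
(4*1 + J(-11, -3))*l = (4*1 + (11/2)*(-3))*120 = (4 - 33/2)*120 = -25/2*120 = -1500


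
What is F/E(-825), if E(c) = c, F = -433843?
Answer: 433843/825 ≈ 525.87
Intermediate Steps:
F/E(-825) = -433843/(-825) = -433843*(-1/825) = 433843/825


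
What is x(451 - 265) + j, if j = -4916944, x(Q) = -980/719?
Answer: -3535283716/719 ≈ -4.9169e+6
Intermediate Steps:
x(Q) = -980/719 (x(Q) = -980*1/719 = -980/719)
x(451 - 265) + j = -980/719 - 4916944 = -3535283716/719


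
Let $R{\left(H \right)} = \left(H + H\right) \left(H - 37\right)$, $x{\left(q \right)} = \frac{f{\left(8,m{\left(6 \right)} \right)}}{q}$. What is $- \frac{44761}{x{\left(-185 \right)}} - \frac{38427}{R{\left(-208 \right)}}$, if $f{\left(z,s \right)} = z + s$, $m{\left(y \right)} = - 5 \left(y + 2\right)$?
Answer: $- \frac{6593584663}{25480} \approx -2.5878 \cdot 10^{5}$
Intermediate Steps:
$m{\left(y \right)} = -10 - 5 y$ ($m{\left(y \right)} = - 5 \left(2 + y\right) = -10 - 5 y$)
$f{\left(z,s \right)} = s + z$
$x{\left(q \right)} = - \frac{32}{q}$ ($x{\left(q \right)} = \frac{\left(-10 - 30\right) + 8}{q} = \frac{-40 + 8}{q} = - \frac{32}{q}$)
$R{\left(H \right)} = 2 H \left(-37 + H\right)$
$- \frac{44761}{x{\left(-185 \right)}} - \frac{38427}{R{\left(-208 \right)}} = - \frac{44761}{\left(-32\right) \frac{1}{-185}} - \frac{38427}{2 \left(-208\right) \left(-37 - 208\right)} = - \frac{44761}{\left(-32\right) \left(- \frac{1}{185}\right)} - \frac{38427}{2 \left(-208\right) \left(-245\right)} = - \frac{44761}{\frac{32}{185}} - \frac{38427}{101920} = \left(-44761\right) \frac{185}{32} - \frac{38427}{101920} = - \frac{8280785}{32} - \frac{38427}{101920} = - \frac{6593584663}{25480}$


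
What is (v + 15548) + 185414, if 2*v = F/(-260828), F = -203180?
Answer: 26208309063/130414 ≈ 2.0096e+5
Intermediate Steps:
v = 50795/130414 (v = (-203180/(-260828))/2 = (-203180*(-1/260828))/2 = (½)*(50795/65207) = 50795/130414 ≈ 0.38949)
(v + 15548) + 185414 = (50795/130414 + 15548) + 185414 = 2027727667/130414 + 185414 = 26208309063/130414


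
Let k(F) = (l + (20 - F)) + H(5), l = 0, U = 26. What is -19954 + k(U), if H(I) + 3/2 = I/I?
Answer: -39921/2 ≈ -19961.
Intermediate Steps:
H(I) = -½ (H(I) = -3/2 + I/I = -3/2 + 1 = -½)
k(F) = 39/2 - F (k(F) = (0 + (20 - F)) - ½ = (20 - F) - ½ = 39/2 - F)
-19954 + k(U) = -19954 + (39/2 - 1*26) = -19954 + (39/2 - 26) = -19954 - 13/2 = -39921/2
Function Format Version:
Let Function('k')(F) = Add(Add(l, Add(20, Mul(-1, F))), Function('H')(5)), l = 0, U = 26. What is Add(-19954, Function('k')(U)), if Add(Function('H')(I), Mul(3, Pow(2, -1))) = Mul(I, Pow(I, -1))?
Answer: Rational(-39921, 2) ≈ -19961.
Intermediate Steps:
Function('H')(I) = Rational(-1, 2) (Function('H')(I) = Add(Rational(-3, 2), Mul(I, Pow(I, -1))) = Add(Rational(-3, 2), 1) = Rational(-1, 2))
Function('k')(F) = Add(Rational(39, 2), Mul(-1, F)) (Function('k')(F) = Add(Add(0, Add(20, Mul(-1, F))), Rational(-1, 2)) = Add(Add(20, Mul(-1, F)), Rational(-1, 2)) = Add(Rational(39, 2), Mul(-1, F)))
Add(-19954, Function('k')(U)) = Add(-19954, Add(Rational(39, 2), Mul(-1, 26))) = Add(-19954, Add(Rational(39, 2), -26)) = Add(-19954, Rational(-13, 2)) = Rational(-39921, 2)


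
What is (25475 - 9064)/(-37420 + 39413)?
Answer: 16411/1993 ≈ 8.2343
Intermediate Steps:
(25475 - 9064)/(-37420 + 39413) = 16411/1993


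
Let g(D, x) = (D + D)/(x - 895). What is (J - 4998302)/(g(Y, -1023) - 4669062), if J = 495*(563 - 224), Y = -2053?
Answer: 4632446623/4477628405 ≈ 1.0346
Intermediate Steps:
g(D, x) = 2*D/(-895 + x) (g(D, x) = (2*D)/(-895 + x) = 2*D/(-895 + x))
J = 167805 (J = 495*339 = 167805)
(J - 4998302)/(g(Y, -1023) - 4669062) = (167805 - 4998302)/(2*(-2053)/(-895 - 1023) - 4669062) = -4830497/(2*(-2053)/(-1918) - 4669062) = -4830497/(2*(-2053)*(-1/1918) - 4669062) = -4830497/(2053/959 - 4669062) = -4830497/(-4477628405/959) = -4830497*(-959/4477628405) = 4632446623/4477628405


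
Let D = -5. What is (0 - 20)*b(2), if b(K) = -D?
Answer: -100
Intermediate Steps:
b(K) = 5 (b(K) = -1*(-5) = 5)
(0 - 20)*b(2) = (0 - 20)*5 = -20*5 = -100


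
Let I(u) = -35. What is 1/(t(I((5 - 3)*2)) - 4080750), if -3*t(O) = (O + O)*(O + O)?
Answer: -3/12247150 ≈ -2.4496e-7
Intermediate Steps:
t(O) = -4*O²/3 (t(O) = -(O + O)*(O + O)/3 = -2*O*2*O/3 = -4*O²/3)
1/(t(I((5 - 3)*2)) - 4080750) = 1/(-4/3*(-35)² - 4080750) = 1/(-4/3*1225 - 4080750) = 1/(-4900/3 - 4080750) = 1/(-12247150/3) = -3/12247150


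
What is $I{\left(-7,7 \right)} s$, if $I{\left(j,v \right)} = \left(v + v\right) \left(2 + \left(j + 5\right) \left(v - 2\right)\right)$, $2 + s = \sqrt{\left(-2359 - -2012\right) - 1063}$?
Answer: $224 - 112 i \sqrt{1410} \approx 224.0 - 4205.6 i$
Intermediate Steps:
$s = -2 + i \sqrt{1410}$ ($s = -2 + \sqrt{\left(-2359 - -2012\right) - 1063} = -2 + \sqrt{\left(-2359 + 2012\right) - 1063} = -2 + \sqrt{-347 - 1063} = -2 + \sqrt{-1410} = -2 + i \sqrt{1410} \approx -2.0 + 37.55 i$)
$I{\left(j,v \right)} = 2 v \left(2 + \left(-2 + v\right) \left(5 + j\right)\right)$ ($I{\left(j,v \right)} = 2 v \left(2 + \left(5 + j\right) \left(-2 + v\right)\right) = 2 v \left(2 + \left(-2 + v\right) \left(5 + j\right)\right)$)
$I{\left(-7,7 \right)} s = 2 \cdot 7 \left(-8 - -14 + 5 \cdot 7 - 49\right) \left(-2 + i \sqrt{1410}\right) = 2 \cdot 7 \left(-8 + 14 + 35 - 49\right) \left(-2 + i \sqrt{1410}\right) = 2 \cdot 7 \left(-8\right) \left(-2 + i \sqrt{1410}\right) = - 112 \left(-2 + i \sqrt{1410}\right) = 224 - 112 i \sqrt{1410}$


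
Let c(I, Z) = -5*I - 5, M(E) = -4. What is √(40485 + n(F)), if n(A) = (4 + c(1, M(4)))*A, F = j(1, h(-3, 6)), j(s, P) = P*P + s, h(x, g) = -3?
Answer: 35*√33 ≈ 201.06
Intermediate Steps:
j(s, P) = s + P² (j(s, P) = P² + s = s + P²)
c(I, Z) = -5 - 5*I
F = 10 (F = 1 + (-3)² = 1 + 9 = 10)
n(A) = -6*A (n(A) = (4 + (-5 - 5*1))*A = (4 + (-5 - 5))*A = (4 - 10)*A = -6*A)
√(40485 + n(F)) = √(40485 - 6*10) = √(40485 - 60) = √40425 = 35*√33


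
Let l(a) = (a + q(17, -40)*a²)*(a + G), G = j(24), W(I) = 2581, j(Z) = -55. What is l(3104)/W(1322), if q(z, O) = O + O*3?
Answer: -4700239173344/2581 ≈ -1.8211e+9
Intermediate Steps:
G = -55
q(z, O) = 4*O (q(z, O) = O + 3*O = 4*O)
l(a) = (-55 + a)*(a - 160*a²) (l(a) = (a + (4*(-40))*a²)*(a - 55) = (a - 160*a²)*(-55 + a) = (-55 + a)*(a - 160*a²))
l(3104)/W(1322) = (3104*(-55 - 160*3104² + 8801*3104))/2581 = (3104*(-55 - 160*9634816 + 27318304))*(1/2581) = (3104*(-55 - 1541570560 + 27318304))*(1/2581) = (3104*(-1514252311))*(1/2581) = -4700239173344*1/2581 = -4700239173344/2581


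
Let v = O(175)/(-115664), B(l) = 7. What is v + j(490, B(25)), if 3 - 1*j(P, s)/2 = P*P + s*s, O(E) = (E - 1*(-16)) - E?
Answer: -3472030869/7229 ≈ -4.8029e+5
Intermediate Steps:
O(E) = 16 (O(E) = (E + 16) - E = (16 + E) - E = 16)
j(P, s) = 6 - 2*P**2 - 2*s**2 (j(P, s) = 6 - 2*(P*P + s*s) = 6 - 2*(P**2 + s**2) = 6 + (-2*P**2 - 2*s**2) = 6 - 2*P**2 - 2*s**2)
v = -1/7229 (v = 16/(-115664) = 16*(-1/115664) = -1/7229 ≈ -0.00013833)
v + j(490, B(25)) = -1/7229 + (6 - 2*490**2 - 2*7**2) = -1/7229 + (6 - 2*240100 - 2*49) = -1/7229 + (6 - 480200 - 98) = -1/7229 - 480292 = -3472030869/7229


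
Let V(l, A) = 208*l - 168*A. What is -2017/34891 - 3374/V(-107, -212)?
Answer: -72334677/233071880 ≈ -0.31035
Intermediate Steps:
V(l, A) = -168*A + 208*l
-2017/34891 - 3374/V(-107, -212) = -2017/34891 - 3374/(-168*(-212) + 208*(-107)) = -2017*1/34891 - 3374/(35616 - 22256) = -2017/34891 - 3374/13360 = -2017/34891 - 3374*1/13360 = -2017/34891 - 1687/6680 = -72334677/233071880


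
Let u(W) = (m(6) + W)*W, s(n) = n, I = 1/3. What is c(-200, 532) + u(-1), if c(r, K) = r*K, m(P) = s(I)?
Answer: -319198/3 ≈ -1.0640e+5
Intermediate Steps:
I = ⅓ (I = 1*(⅓) = ⅓ ≈ 0.33333)
m(P) = ⅓
c(r, K) = K*r
u(W) = W*(⅓ + W) (u(W) = (⅓ + W)*W = W*(⅓ + W))
c(-200, 532) + u(-1) = 532*(-200) - (⅓ - 1) = -106400 - 1*(-⅔) = -106400 + ⅔ = -319198/3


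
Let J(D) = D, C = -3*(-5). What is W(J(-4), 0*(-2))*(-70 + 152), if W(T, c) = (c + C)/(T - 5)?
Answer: -410/3 ≈ -136.67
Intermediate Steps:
C = 15
W(T, c) = (15 + c)/(-5 + T) (W(T, c) = (c + 15)/(T - 5) = (15 + c)/(-5 + T))
W(J(-4), 0*(-2))*(-70 + 152) = ((15 + 0*(-2))/(-5 - 4))*(-70 + 152) = ((15 + 0)/(-9))*82 = -⅑*15*82 = -5/3*82 = -410/3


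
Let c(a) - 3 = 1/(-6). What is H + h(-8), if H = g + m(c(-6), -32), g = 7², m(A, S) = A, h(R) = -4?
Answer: 287/6 ≈ 47.833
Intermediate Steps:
c(a) = 17/6 (c(a) = 3 + 1/(-6) = 3 - ⅙ = 17/6)
g = 49
H = 311/6 (H = 49 + 17/6 = 311/6 ≈ 51.833)
H + h(-8) = 311/6 - 4 = 287/6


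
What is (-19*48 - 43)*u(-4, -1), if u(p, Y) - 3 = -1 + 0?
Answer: -1910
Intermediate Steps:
u(p, Y) = 2 (u(p, Y) = 3 + (-1 + 0) = 3 - 1 = 2)
(-19*48 - 43)*u(-4, -1) = (-19*48 - 43)*2 = (-912 - 43)*2 = -955*2 = -1910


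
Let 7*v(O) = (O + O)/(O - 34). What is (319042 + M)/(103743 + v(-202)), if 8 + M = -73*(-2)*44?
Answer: 67207077/21422980 ≈ 3.1371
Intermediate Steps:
M = 6416 (M = -8 - 73*(-2)*44 = -8 + 146*44 = -8 + 6424 = 6416)
v(O) = 2*O/(7*(-34 + O)) (v(O) = ((O + O)/(O - 34))/7 = ((2*O)/(-34 + O))/7 = (2*O/(-34 + O))/7 = 2*O/(7*(-34 + O)))
(319042 + M)/(103743 + v(-202)) = (319042 + 6416)/(103743 + (2/7)*(-202)/(-34 - 202)) = 325458/(103743 + (2/7)*(-202)/(-236)) = 325458/(103743 + (2/7)*(-202)*(-1/236)) = 325458/(103743 + 101/413) = 325458/(42845960/413) = 325458*(413/42845960) = 67207077/21422980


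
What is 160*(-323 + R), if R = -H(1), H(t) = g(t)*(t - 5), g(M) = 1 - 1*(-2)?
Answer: -49760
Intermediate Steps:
g(M) = 3 (g(M) = 1 + 2 = 3)
H(t) = -15 + 3*t (H(t) = 3*(t - 5) = 3*(-5 + t) = -15 + 3*t)
R = 12 (R = -(-15 + 3*1) = -(-15 + 3) = -1*(-12) = 12)
160*(-323 + R) = 160*(-323 + 12) = 160*(-311) = -49760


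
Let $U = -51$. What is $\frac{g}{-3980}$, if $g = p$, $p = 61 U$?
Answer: $\frac{3111}{3980} \approx 0.78166$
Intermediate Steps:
$p = -3111$ ($p = 61 \left(-51\right) = -3111$)
$g = -3111$
$\frac{g}{-3980} = - \frac{3111}{-3980} = \left(-3111\right) \left(- \frac{1}{3980}\right) = \frac{3111}{3980}$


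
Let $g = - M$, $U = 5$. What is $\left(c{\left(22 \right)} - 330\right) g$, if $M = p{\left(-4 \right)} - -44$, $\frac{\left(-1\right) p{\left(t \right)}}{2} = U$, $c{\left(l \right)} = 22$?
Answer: $10472$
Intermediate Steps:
$p{\left(t \right)} = -10$ ($p{\left(t \right)} = \left(-2\right) 5 = -10$)
$M = 34$ ($M = -10 - -44 = -10 + 44 = 34$)
$g = -34$ ($g = \left(-1\right) 34 = -34$)
$\left(c{\left(22 \right)} - 330\right) g = \left(22 - 330\right) \left(-34\right) = \left(-308\right) \left(-34\right) = 10472$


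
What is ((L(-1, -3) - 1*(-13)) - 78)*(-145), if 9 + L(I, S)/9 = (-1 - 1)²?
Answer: 15950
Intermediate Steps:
L(I, S) = -45 (L(I, S) = -81 + 9*(-1 - 1)² = -81 + 9*(-2)² = -81 + 9*4 = -81 + 36 = -45)
((L(-1, -3) - 1*(-13)) - 78)*(-145) = ((-45 - 1*(-13)) - 78)*(-145) = ((-45 + 13) - 78)*(-145) = (-32 - 78)*(-145) = -110*(-145) = 15950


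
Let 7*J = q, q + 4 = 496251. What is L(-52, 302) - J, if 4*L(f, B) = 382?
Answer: -991157/14 ≈ -70797.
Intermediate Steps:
q = 496247 (q = -4 + 496251 = 496247)
L(f, B) = 191/2 (L(f, B) = (1/4)*382 = 191/2)
J = 496247/7 (J = (1/7)*496247 = 496247/7 ≈ 70892.)
L(-52, 302) - J = 191/2 - 1*496247/7 = 191/2 - 496247/7 = -991157/14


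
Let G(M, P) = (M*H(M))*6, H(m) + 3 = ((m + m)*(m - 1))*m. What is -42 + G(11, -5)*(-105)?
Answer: -16749852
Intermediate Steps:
H(m) = -3 + 2*m**2*(-1 + m) (H(m) = -3 + ((m + m)*(m - 1))*m = -3 + ((2*m)*(-1 + m))*m = -3 + (2*m*(-1 + m))*m = -3 + 2*m**2*(-1 + m))
G(M, P) = 6*M*(-3 - 2*M**2 + 2*M**3) (G(M, P) = (M*(-3 - 2*M**2 + 2*M**3))*6 = 6*M*(-3 - 2*M**2 + 2*M**3))
-42 + G(11, -5)*(-105) = -42 + (-18*11 - 12*11**3 + 12*11**4)*(-105) = -42 + (-198 - 12*1331 + 12*14641)*(-105) = -42 + (-198 - 15972 + 175692)*(-105) = -42 + 159522*(-105) = -42 - 16749810 = -16749852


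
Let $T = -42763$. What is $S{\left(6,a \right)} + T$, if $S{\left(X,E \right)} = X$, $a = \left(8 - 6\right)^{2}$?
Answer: $-42757$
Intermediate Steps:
$a = 4$ ($a = 2^{2} = 4$)
$S{\left(6,a \right)} + T = 6 - 42763 = -42757$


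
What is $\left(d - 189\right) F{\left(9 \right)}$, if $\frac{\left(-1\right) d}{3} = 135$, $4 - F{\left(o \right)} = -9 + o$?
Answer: $-2376$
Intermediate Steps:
$F{\left(o \right)} = 13 - o$ ($F{\left(o \right)} = 4 - \left(-9 + o\right) = 13 - o$)
$d = -405$ ($d = \left(-3\right) 135 = -405$)
$\left(d - 189\right) F{\left(9 \right)} = \left(-405 - 189\right) \left(13 - 9\right) = - 594 \left(13 - 9\right) = \left(-594\right) 4 = -2376$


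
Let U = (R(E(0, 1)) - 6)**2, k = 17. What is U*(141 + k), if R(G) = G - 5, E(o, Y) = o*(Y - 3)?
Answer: 19118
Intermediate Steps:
E(o, Y) = o*(-3 + Y)
R(G) = -5 + G
U = 121 (U = ((-5 + 0*(-3 + 1)) - 6)**2 = ((-5 + 0*(-2)) - 6)**2 = ((-5 + 0) - 6)**2 = (-5 - 6)**2 = (-11)**2 = 121)
U*(141 + k) = 121*(141 + 17) = 121*158 = 19118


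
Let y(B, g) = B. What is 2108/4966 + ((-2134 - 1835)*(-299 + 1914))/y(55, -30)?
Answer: -3183162127/27313 ≈ -1.1654e+5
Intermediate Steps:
2108/4966 + ((-2134 - 1835)*(-299 + 1914))/y(55, -30) = 2108/4966 + ((-2134 - 1835)*(-299 + 1914))/55 = 2108*(1/4966) - 3969*1615*(1/55) = 1054/2483 - 6409935*1/55 = 1054/2483 - 1281987/11 = -3183162127/27313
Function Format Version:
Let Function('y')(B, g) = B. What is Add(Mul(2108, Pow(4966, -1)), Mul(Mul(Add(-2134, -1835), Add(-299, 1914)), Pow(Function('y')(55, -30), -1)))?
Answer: Rational(-3183162127, 27313) ≈ -1.1654e+5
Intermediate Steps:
Add(Mul(2108, Pow(4966, -1)), Mul(Mul(Add(-2134, -1835), Add(-299, 1914)), Pow(Function('y')(55, -30), -1))) = Add(Mul(2108, Pow(4966, -1)), Mul(Mul(Add(-2134, -1835), Add(-299, 1914)), Pow(55, -1))) = Add(Mul(2108, Rational(1, 4966)), Mul(Mul(-3969, 1615), Rational(1, 55))) = Add(Rational(1054, 2483), Mul(-6409935, Rational(1, 55))) = Add(Rational(1054, 2483), Rational(-1281987, 11)) = Rational(-3183162127, 27313)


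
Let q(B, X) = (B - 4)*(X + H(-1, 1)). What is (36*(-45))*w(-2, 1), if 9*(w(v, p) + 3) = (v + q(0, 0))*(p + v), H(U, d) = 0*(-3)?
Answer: 4500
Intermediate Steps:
H(U, d) = 0
q(B, X) = X*(-4 + B) (q(B, X) = (B - 4)*(X + 0) = (-4 + B)*X = X*(-4 + B))
w(v, p) = -3 + v*(p + v)/9 (w(v, p) = -3 + ((v + 0*(-4 + 0))*(p + v))/9 = -3 + ((v + 0*(-4))*(p + v))/9 = -3 + ((v + 0)*(p + v))/9 = -3 + (v*(p + v))/9 = -3 + v*(p + v)/9)
(36*(-45))*w(-2, 1) = (36*(-45))*(-3 + (⅑)*(-2)² + (⅑)*1*(-2)) = -1620*(-3 + (⅑)*4 - 2/9) = -1620*(-3 + 4/9 - 2/9) = -1620*(-25/9) = 4500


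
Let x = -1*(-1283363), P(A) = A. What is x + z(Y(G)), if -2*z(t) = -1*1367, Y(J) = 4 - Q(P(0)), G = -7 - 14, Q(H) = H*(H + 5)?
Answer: 2568093/2 ≈ 1.2840e+6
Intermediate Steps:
x = 1283363
Q(H) = H*(5 + H)
G = -21
Y(J) = 4 (Y(J) = 4 - 0*(5 + 0) = 4 - 0*5 = 4 - 1*0 = 4 + 0 = 4)
z(t) = 1367/2 (z(t) = -(-1)*1367/2 = -1/2*(-1367) = 1367/2)
x + z(Y(G)) = 1283363 + 1367/2 = 2568093/2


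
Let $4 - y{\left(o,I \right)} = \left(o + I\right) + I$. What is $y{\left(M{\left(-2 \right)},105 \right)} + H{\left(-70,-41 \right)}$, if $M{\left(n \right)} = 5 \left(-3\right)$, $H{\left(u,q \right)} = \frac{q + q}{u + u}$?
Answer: $- \frac{13329}{70} \approx -190.41$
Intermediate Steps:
$H{\left(u,q \right)} = \frac{q}{u}$ ($H{\left(u,q \right)} = \frac{2 q}{2 u} = 2 q \frac{1}{2 u} = \frac{q}{u}$)
$M{\left(n \right)} = -15$
$y{\left(o,I \right)} = 4 - o - 2 I$ ($y{\left(o,I \right)} = 4 - \left(\left(o + I\right) + I\right) = 4 - \left(\left(I + o\right) + I\right) = 4 - \left(o + 2 I\right) = 4 - o - 2 I$)
$y{\left(M{\left(-2 \right)},105 \right)} + H{\left(-70,-41 \right)} = \left(4 - -15 - 210\right) - \frac{41}{-70} = \left(4 + 15 - 210\right) - - \frac{41}{70} = -191 + \frac{41}{70} = - \frac{13329}{70}$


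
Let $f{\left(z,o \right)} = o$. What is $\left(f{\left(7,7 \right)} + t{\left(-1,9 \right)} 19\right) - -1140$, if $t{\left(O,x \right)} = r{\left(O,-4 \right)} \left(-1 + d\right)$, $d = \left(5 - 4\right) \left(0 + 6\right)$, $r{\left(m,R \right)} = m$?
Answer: $1052$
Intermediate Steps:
$d = 6$ ($d = 1 \cdot 6 = 6$)
$t{\left(O,x \right)} = 5 O$ ($t{\left(O,x \right)} = O \left(-1 + 6\right) = O 5 = 5 O$)
$\left(f{\left(7,7 \right)} + t{\left(-1,9 \right)} 19\right) - -1140 = \left(7 + 5 \left(-1\right) 19\right) - -1140 = \left(7 - 95\right) + 1140 = -88 + 1140 = 1052$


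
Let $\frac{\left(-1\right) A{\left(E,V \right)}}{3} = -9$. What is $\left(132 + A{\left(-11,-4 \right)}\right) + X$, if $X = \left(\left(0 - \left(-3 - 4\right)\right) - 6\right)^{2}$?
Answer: $160$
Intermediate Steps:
$A{\left(E,V \right)} = 27$ ($A{\left(E,V \right)} = \left(-3\right) \left(-9\right) = 27$)
$X = 1$ ($X = \left(\left(0 - -7\right) - 6\right)^{2} = \left(\left(0 + 7\right) - 6\right)^{2} = \left(7 - 6\right)^{2} = 1^{2} = 1$)
$\left(132 + A{\left(-11,-4 \right)}\right) + X = \left(132 + 27\right) + 1 = 159 + 1 = 160$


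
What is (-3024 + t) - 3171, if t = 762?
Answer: -5433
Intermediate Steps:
(-3024 + t) - 3171 = (-3024 + 762) - 3171 = -2262 - 3171 = -5433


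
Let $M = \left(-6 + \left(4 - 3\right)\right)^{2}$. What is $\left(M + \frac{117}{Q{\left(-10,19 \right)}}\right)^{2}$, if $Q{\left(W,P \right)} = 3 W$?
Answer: $\frac{44521}{100} \approx 445.21$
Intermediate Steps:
$M = 25$ ($M = \left(-6 + 1\right)^{2} = \left(-5\right)^{2} = 25$)
$\left(M + \frac{117}{Q{\left(-10,19 \right)}}\right)^{2} = \left(25 + \frac{117}{3 \left(-10\right)}\right)^{2} = \left(25 + \frac{117}{-30}\right)^{2} = \left(25 + 117 \left(- \frac{1}{30}\right)\right)^{2} = \left(25 - \frac{39}{10}\right)^{2} = \left(\frac{211}{10}\right)^{2} = \frac{44521}{100}$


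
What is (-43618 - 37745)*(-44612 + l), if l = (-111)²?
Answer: 2627292633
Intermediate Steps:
l = 12321
(-43618 - 37745)*(-44612 + l) = (-43618 - 37745)*(-44612 + 12321) = -81363*(-32291) = 2627292633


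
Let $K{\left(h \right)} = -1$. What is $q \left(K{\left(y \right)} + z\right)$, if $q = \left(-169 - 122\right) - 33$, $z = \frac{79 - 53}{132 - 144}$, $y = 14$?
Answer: $1026$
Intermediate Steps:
$z = - \frac{13}{6}$ ($z = \frac{26}{-12} = 26 \left(- \frac{1}{12}\right) = - \frac{13}{6} \approx -2.1667$)
$q = -324$ ($q = -291 - 33 = -324$)
$q \left(K{\left(y \right)} + z\right) = - 324 \left(-1 - \frac{13}{6}\right) = \left(-324\right) \left(- \frac{19}{6}\right) = 1026$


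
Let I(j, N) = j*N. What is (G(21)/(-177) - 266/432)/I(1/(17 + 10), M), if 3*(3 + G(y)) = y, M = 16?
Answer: -8135/7552 ≈ -1.0772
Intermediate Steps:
G(y) = -3 + y/3
I(j, N) = N*j
(G(21)/(-177) - 266/432)/I(1/(17 + 10), M) = ((-3 + (1/3)*21)/(-177) - 266/432)/((16/(17 + 10))) = ((-3 + 7)*(-1/177) - 266*1/432)/((16/27)) = (4*(-1/177) - 133/216)/((16*(1/27))) = (-4/177 - 133/216)/(16/27) = -8135/12744*27/16 = -8135/7552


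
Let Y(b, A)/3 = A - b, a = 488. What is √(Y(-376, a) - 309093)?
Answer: I*√306501 ≈ 553.63*I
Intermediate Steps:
Y(b, A) = -3*b + 3*A (Y(b, A) = 3*(A - b) = -3*b + 3*A)
√(Y(-376, a) - 309093) = √((-3*(-376) + 3*488) - 309093) = √((1128 + 1464) - 309093) = √(2592 - 309093) = √(-306501) = I*√306501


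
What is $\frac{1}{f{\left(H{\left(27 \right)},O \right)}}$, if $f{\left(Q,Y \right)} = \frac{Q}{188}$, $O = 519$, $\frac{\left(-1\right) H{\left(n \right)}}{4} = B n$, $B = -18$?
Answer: $\frac{47}{486} \approx 0.096708$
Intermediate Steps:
$H{\left(n \right)} = 72 n$ ($H{\left(n \right)} = - 4 \left(- 18 n\right) = 72 n$)
$f{\left(Q,Y \right)} = \frac{Q}{188}$ ($f{\left(Q,Y \right)} = Q \frac{1}{188} = \frac{Q}{188}$)
$\frac{1}{f{\left(H{\left(27 \right)},O \right)}} = \frac{1}{\frac{1}{188} \cdot 72 \cdot 27} = \frac{1}{\frac{1}{188} \cdot 1944} = \frac{1}{\frac{486}{47}} = \frac{47}{486}$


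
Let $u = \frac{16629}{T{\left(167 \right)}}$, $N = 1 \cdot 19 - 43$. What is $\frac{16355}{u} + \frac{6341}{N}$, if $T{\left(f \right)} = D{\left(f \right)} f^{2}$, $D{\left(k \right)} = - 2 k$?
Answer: $- \frac{1218800066003}{133032} \approx -9.1617 \cdot 10^{6}$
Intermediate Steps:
$T{\left(f \right)} = - 2 f^{3}$ ($T{\left(f \right)} = - 2 f f^{2} = - 2 f^{3}$)
$N = -24$ ($N = 19 - 43 = -24$)
$u = - \frac{16629}{9314926}$ ($u = \frac{16629}{\left(-2\right) 167^{3}} = \frac{16629}{\left(-2\right) 4657463} = \frac{16629}{-9314926} = 16629 \left(- \frac{1}{9314926}\right) = - \frac{16629}{9314926} \approx -0.0017852$)
$\frac{16355}{u} + \frac{6341}{N} = \frac{16355}{- \frac{16629}{9314926}} + \frac{6341}{-24} = 16355 \left(- \frac{9314926}{16629}\right) + 6341 \left(- \frac{1}{24}\right) = - \frac{152345614730}{16629} - \frac{6341}{24} = - \frac{1218800066003}{133032}$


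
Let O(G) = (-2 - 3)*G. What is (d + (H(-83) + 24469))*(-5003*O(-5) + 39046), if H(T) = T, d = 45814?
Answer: -6039235800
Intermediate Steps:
O(G) = -5*G
(d + (H(-83) + 24469))*(-5003*O(-5) + 39046) = (45814 + (-83 + 24469))*(-(-25015)*(-5) + 39046) = (45814 + 24386)*(-5003*25 + 39046) = 70200*(-125075 + 39046) = 70200*(-86029) = -6039235800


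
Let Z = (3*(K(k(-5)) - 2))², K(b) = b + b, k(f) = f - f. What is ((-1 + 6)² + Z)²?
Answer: 3721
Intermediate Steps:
k(f) = 0
K(b) = 2*b
Z = 36 (Z = (3*(2*0 - 2))² = (3*(0 - 2))² = (3*(-2))² = (-6)² = 36)
((-1 + 6)² + Z)² = ((-1 + 6)² + 36)² = (5² + 36)² = (25 + 36)² = 61² = 3721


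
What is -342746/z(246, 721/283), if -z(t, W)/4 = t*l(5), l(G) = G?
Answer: 171373/2460 ≈ 69.664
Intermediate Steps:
z(t, W) = -20*t (z(t, W) = -4*t*5 = -20*t)
-342746/z(246, 721/283) = -342746/((-20*246)) = -342746/(-4920) = -342746*(-1/4920) = 171373/2460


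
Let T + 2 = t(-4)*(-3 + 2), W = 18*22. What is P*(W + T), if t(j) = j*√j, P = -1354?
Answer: -533476 - 10832*I ≈ -5.3348e+5 - 10832.0*I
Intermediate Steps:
t(j) = j^(3/2)
W = 396
T = -2 + 8*I (T = -2 + (-4)^(3/2)*(-3 + 2) = -2 - 8*I*(-1) = -2 + 8*I ≈ -2.0 + 8.0*I)
P*(W + T) = -1354*(396 + (-2 + 8*I)) = -1354*(394 + 8*I) = -533476 - 10832*I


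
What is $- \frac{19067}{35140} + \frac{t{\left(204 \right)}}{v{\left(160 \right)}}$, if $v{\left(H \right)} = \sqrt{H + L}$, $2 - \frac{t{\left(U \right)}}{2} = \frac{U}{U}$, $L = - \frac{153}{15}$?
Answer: $- \frac{19067}{35140} + \frac{2 \sqrt{3745}}{749} \approx -0.37919$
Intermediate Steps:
$L = - \frac{51}{5}$ ($L = \left(-153\right) \frac{1}{15} = - \frac{51}{5} \approx -10.2$)
$t{\left(U \right)} = 2$ ($t{\left(U \right)} = 4 - 2 \frac{U}{U} = 4 - 2 = 2$)
$v{\left(H \right)} = \sqrt{- \frac{51}{5} + H}$ ($v{\left(H \right)} = \sqrt{H - \frac{51}{5}} = \sqrt{- \frac{51}{5} + H}$)
$- \frac{19067}{35140} + \frac{t{\left(204 \right)}}{v{\left(160 \right)}} = - \frac{19067}{35140} + \frac{2}{\frac{1}{5} \sqrt{-255 + 25 \cdot 160}} = \left(-19067\right) \frac{1}{35140} + \frac{2}{\frac{1}{5} \sqrt{-255 + 4000}} = - \frac{19067}{35140} + \frac{2}{\frac{1}{5} \sqrt{3745}} = - \frac{19067}{35140} + 2 \frac{\sqrt{3745}}{749} = - \frac{19067}{35140} + \frac{2 \sqrt{3745}}{749}$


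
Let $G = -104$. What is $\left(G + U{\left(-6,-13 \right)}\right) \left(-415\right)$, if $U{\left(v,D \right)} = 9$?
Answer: $39425$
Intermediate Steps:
$\left(G + U{\left(-6,-13 \right)}\right) \left(-415\right) = \left(-104 + 9\right) \left(-415\right) = \left(-95\right) \left(-415\right) = 39425$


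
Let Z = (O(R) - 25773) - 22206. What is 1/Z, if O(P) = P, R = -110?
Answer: -1/48089 ≈ -2.0795e-5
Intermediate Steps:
Z = -48089 (Z = (-110 - 25773) - 22206 = -25883 - 22206 = -48089)
1/Z = 1/(-48089) = -1/48089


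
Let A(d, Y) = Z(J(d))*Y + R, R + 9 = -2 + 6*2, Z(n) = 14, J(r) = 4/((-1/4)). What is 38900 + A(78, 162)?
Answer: 41169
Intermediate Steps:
J(r) = -16 (J(r) = 4/((-1*1/4)) = 4/(-1/4) = 4*(-4) = -16)
R = 1 (R = -9 + (-2 + 6*2) = -9 + (-2 + 12) = -9 + 10 = 1)
A(d, Y) = 1 + 14*Y (A(d, Y) = 14*Y + 1 = 1 + 14*Y)
38900 + A(78, 162) = 38900 + (1 + 14*162) = 38900 + (1 + 2268) = 38900 + 2269 = 41169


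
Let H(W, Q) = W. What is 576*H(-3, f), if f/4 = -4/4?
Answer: -1728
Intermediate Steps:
f = -4 (f = 4*(-4/4) = 4*(-4*1/4) = 4*(-1) = -4)
576*H(-3, f) = 576*(-3) = -1728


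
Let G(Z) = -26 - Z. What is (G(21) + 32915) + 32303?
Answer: 65171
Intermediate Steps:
(G(21) + 32915) + 32303 = ((-26 - 1*21) + 32915) + 32303 = ((-26 - 21) + 32915) + 32303 = (-47 + 32915) + 32303 = 32868 + 32303 = 65171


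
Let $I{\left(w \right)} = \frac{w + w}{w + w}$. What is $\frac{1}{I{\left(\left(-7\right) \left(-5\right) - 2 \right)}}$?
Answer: $1$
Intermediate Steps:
$I{\left(w \right)} = 1$ ($I{\left(w \right)} = \frac{2 w}{2 w} = 2 w \frac{1}{2 w} = 1$)
$\frac{1}{I{\left(\left(-7\right) \left(-5\right) - 2 \right)}} = 1^{-1} = 1$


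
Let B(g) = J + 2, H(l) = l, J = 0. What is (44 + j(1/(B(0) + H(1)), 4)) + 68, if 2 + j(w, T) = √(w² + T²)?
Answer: 110 + √145/3 ≈ 114.01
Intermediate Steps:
B(g) = 2 (B(g) = 0 + 2 = 2)
j(w, T) = -2 + √(T² + w²) (j(w, T) = -2 + √(w² + T²) = -2 + √(T² + w²))
(44 + j(1/(B(0) + H(1)), 4)) + 68 = (44 + (-2 + √(4² + (1/(2 + 1))²))) + 68 = (44 + (-2 + √(16 + (1/3)²))) + 68 = (44 + (-2 + √(16 + (⅓)²))) + 68 = (44 + (-2 + √(16 + ⅑))) + 68 = (44 + (-2 + √(145/9))) + 68 = (44 + (-2 + √145/3)) + 68 = (42 + √145/3) + 68 = 110 + √145/3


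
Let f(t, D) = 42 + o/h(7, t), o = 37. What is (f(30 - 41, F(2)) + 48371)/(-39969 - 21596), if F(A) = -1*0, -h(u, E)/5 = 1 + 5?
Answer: -207479/263850 ≈ -0.78635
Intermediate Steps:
h(u, E) = -30 (h(u, E) = -5*(1 + 5) = -5*6 = -30)
F(A) = 0
f(t, D) = 1223/30 (f(t, D) = 42 + 37/(-30) = 42 + 37*(-1/30) = 42 - 37/30 = 1223/30)
(f(30 - 41, F(2)) + 48371)/(-39969 - 21596) = (1223/30 + 48371)/(-39969 - 21596) = (1452353/30)/(-61565) = (1452353/30)*(-1/61565) = -207479/263850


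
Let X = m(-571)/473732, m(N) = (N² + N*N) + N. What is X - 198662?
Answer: -13444556439/67676 ≈ -1.9866e+5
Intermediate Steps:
m(N) = N + 2*N² (m(N) = (N² + N²) + N = 2*N² + N = N + 2*N²)
X = 93073/67676 (X = -571*(1 + 2*(-571))/473732 = -571*(1 - 1142)*(1/473732) = -571*(-1141)*(1/473732) = 651511*(1/473732) = 93073/67676 ≈ 1.3753)
X - 198662 = 93073/67676 - 198662 = -13444556439/67676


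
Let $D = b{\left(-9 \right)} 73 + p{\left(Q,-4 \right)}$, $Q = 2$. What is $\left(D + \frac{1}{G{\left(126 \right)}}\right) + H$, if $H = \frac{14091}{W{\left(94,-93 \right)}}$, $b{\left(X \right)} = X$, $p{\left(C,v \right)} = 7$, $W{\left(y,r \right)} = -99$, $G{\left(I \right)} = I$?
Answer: $- \frac{99833}{126} \approx -792.33$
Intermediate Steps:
$H = - \frac{427}{3}$ ($H = \frac{14091}{-99} = 14091 \left(- \frac{1}{99}\right) = - \frac{427}{3} \approx -142.33$)
$D = -650$ ($D = \left(-9\right) 73 + 7 = -657 + 7 = -650$)
$\left(D + \frac{1}{G{\left(126 \right)}}\right) + H = \left(-650 + \frac{1}{126}\right) - \frac{427}{3} = - \frac{81899}{126} - \frac{427}{3} = - \frac{99833}{126}$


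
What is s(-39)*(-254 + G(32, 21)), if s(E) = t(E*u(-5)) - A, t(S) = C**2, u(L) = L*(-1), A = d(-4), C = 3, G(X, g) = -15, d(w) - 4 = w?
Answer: -2421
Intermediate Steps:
d(w) = 4 + w
A = 0 (A = 4 - 4 = 0)
u(L) = -L
t(S) = 9 (t(S) = 3**2 = 9)
s(E) = 9 (s(E) = 9 - 1*0 = 9 + 0 = 9)
s(-39)*(-254 + G(32, 21)) = 9*(-254 - 15) = 9*(-269) = -2421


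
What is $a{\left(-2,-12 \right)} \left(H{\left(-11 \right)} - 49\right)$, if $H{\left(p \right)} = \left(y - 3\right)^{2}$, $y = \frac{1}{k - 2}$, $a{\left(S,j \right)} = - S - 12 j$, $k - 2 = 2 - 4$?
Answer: $- \frac{10731}{2} \approx -5365.5$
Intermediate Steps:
$k = 0$ ($k = 2 + \left(2 - 4\right) = 2 - 2 = 0$)
$y = - \frac{1}{2}$ ($y = \frac{1}{0 - 2} = \frac{1}{-2} = - \frac{1}{2} \approx -0.5$)
$H{\left(p \right)} = \frac{49}{4}$ ($H{\left(p \right)} = \left(- \frac{1}{2} - 3\right)^{2} = \left(- \frac{7}{2}\right)^{2} = \frac{49}{4}$)
$a{\left(-2,-12 \right)} \left(H{\left(-11 \right)} - 49\right) = \left(\left(-1\right) \left(-2\right) - -144\right) \left(\frac{49}{4} - 49\right) = \left(2 + 144\right) \left(- \frac{147}{4}\right) = 146 \left(- \frac{147}{4}\right) = - \frac{10731}{2}$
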